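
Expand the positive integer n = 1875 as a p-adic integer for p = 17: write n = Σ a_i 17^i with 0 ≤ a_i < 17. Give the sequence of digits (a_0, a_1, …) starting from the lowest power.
(a_0, a_1, …) = (5, 8, 6)

Repeated division by 17 gives the digits low-to-high: 1875 = 5 + 8·17^1 + 6·17^2. Digit sequence: (5, 8, 6).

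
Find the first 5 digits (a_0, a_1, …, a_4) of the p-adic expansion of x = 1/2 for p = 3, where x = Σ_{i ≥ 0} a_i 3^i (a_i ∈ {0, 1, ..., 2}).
(a_0, …, a_4) = (2, 1, 1, 1, 1)

v_3(1/2) = 0 (numerator and denominator both coprime to 3), so x ∈ ℤ_3^×. Compute digits iteratively via a_i = x_i mod 3, x_{i+1} = (x_i − a_i)/3, with x_0 = x:
  x_0 = 1/2;  a_0 = 2;  x_1 = (x_0 − 2)/3 = -1/2
  x_1 = -1/2;  a_1 = 1;  x_2 = (x_1 − 1)/3 = -1/2
  x_2 = -1/2;  a_2 = 1;  x_3 = (x_2 − 1)/3 = -1/2
  x_3 = -1/2;  a_3 = 1;  x_4 = (x_3 − 1)/3 = -1/2
  x_4 = -1/2;  a_4 = 1;  x_5 = (x_4 − 1)/3 = -1/2
Digits: (2, 1, 1, 1, 1).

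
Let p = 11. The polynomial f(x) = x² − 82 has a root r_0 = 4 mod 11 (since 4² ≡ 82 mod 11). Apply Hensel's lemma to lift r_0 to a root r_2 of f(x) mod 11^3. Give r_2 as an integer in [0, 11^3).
r_2 = 950 (mod 1331)

Hensel's recurrence: r_{i+1} = r_i − f(r_i)·(f′(r_i))^{-1} mod 11^{i+2}, with f′(x) = 2x. Iterate:
  r_0 = 4 (mod 11)
  r_1 = 103 (mod 121)
  r_2 = 950 (mod 1331)
Final: r_2 = 950, and one checks f(r_2) ≡ 0 mod 11^3.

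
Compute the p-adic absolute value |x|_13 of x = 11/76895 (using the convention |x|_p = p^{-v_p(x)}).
|11/76895|_13 = 2197

Step 1 — compute v_13(x) by factoring powers of 13 out of the numerator and denominator: v_13(11/76895) = -3. Step 2 — apply |x|_p = p^{-v_p(x)} = 13^{3} = 2197.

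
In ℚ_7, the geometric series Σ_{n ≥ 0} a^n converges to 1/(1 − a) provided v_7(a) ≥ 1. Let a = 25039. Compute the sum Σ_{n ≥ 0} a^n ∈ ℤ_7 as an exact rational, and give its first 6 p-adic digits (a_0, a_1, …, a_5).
Σ a^n = 1/(1 − a) = -1/25038;  first 6 digits = (1, 0, 0, 3, 3, 1)

v_7(a) = 3 ≥ 1, so the series converges in ℤ_7 to 1/(1 − a) = 1/(1 − 25039) = -1/25038. Expand this rational in ℤ_7: compute digits iteratively via d_i = x_i mod 7, x_{i+1} = (x_i − d_i)/7. The first 6 digits are (1, 0, 0, 3, 3, 1).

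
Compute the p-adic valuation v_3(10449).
v_3(10449) = 5

v_3(n) is the largest exponent k such that 3^k divides n. Factor out: 10449 = 3^5 · 43. (Sign doesn't affect v_p.) So v_3(10449) = 5.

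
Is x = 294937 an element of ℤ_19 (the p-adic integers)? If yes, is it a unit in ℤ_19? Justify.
x ∈ ℤ_19 but not a unit; v_19(x) = 3 > 0

ℤ_19 = {x ∈ ℚ_19 : v_19(x) ≥ 0} and ℤ_19^× = {x ∈ ℤ_19 : v_19(x) = 0}. Here v_19(294937) = v_19(num) − v_19(den) = 3; compare against these criteria.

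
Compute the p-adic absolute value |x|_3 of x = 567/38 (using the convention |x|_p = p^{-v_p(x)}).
|567/38|_3 = 1/81

Step 1 — compute v_3(x) by factoring powers of 3 out of the numerator and denominator: v_3(567/38) = 4. Step 2 — apply |x|_p = p^{-v_p(x)} = 3^{-4} = 1/81.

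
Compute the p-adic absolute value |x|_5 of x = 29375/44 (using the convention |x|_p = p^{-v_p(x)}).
|29375/44|_5 = 1/625

Step 1 — compute v_5(x) by factoring powers of 5 out of the numerator and denominator: v_5(29375/44) = 4. Step 2 — apply |x|_p = p^{-v_p(x)} = 5^{-4} = 1/625.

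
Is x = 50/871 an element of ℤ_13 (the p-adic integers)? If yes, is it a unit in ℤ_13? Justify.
x ∉ ℤ_13 (v_13(x) = -1 < 0)

ℤ_13 = {x ∈ ℚ_13 : v_13(x) ≥ 0} and ℤ_13^× = {x ∈ ℤ_13 : v_13(x) = 0}. Here v_13(50/871) = v_13(num) − v_13(den) = -1; compare against these criteria.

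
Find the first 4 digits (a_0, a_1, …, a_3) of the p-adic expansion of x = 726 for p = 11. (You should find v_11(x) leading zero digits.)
(a_0, …, a_3) = (0, 0, 6, 0)

v_11(726) = 2, so a_0 = ... = a_1 = 0. Factor out: x = 11^2 · u with u = 6 a unit in ℤ_11. Expand u iteratively via a_{v+i} = u_i mod 11, u_{i+1} = (u_i − a_{v+i})/11:
  u_0 = 6;  a_2 = 6;  u_1 = (u_0 − 6)/11 = 0
  u_1 = 0;  a_3 = 0;  u_2 = (u_1 − 0)/11 = 0
Digits: (0, 0, 6, 0).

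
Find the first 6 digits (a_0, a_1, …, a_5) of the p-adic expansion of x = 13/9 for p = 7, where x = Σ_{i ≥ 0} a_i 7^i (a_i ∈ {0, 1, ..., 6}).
(a_0, …, a_5) = (3, 6, 3, 1, 6, 3)

v_7(13/9) = 0 (numerator and denominator both coprime to 7), so x ∈ ℤ_7^×. Compute digits iteratively via a_i = x_i mod 7, x_{i+1} = (x_i − a_i)/7, with x_0 = x:
  x_0 = 13/9;  a_0 = 3;  x_1 = (x_0 − 3)/7 = -2/9
  x_1 = -2/9;  a_1 = 6;  x_2 = (x_1 − 6)/7 = -8/9
  x_2 = -8/9;  a_2 = 3;  x_3 = (x_2 − 3)/7 = -5/9
  x_3 = -5/9;  a_3 = 1;  x_4 = (x_3 − 1)/7 = -2/9
  x_4 = -2/9;  a_4 = 6;  x_5 = (x_4 − 6)/7 = -8/9
  x_5 = -8/9;  a_5 = 3;  x_6 = (x_5 − 3)/7 = -5/9
Digits: (3, 6, 3, 1, 6, 3).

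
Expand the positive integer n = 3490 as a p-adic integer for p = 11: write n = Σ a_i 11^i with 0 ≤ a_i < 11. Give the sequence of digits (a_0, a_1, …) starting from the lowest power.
(a_0, a_1, …) = (3, 9, 6, 2)

Repeated division by 11 gives the digits low-to-high: 3490 = 3 + 9·11^1 + 6·11^2 + 2·11^3. Digit sequence: (3, 9, 6, 2).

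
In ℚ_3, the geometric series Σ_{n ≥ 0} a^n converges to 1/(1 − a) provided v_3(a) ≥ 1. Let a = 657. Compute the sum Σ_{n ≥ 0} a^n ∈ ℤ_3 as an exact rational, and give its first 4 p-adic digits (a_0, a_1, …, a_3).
Σ a^n = 1/(1 − a) = -1/656;  first 4 digits = (1, 0, 1, 0)

v_3(a) = 2 ≥ 1, so the series converges in ℤ_3 to 1/(1 − a) = 1/(1 − 657) = -1/656. Expand this rational in ℤ_3: compute digits iteratively via d_i = x_i mod 3, x_{i+1} = (x_i − d_i)/3. The first 4 digits are (1, 0, 1, 0).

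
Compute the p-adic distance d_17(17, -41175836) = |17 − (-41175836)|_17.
d_17(17, -41175836) = 1/1419857

Step 1 — x − y = 17 − (-41175836) = 41175853. Step 2 — v_17(41175853) = 5 (factor: 41175853 = (17^5 · 29); the sign does not affect v_p). Step 3 — |x − y|_17 = 17^{-5} = 1/1419857.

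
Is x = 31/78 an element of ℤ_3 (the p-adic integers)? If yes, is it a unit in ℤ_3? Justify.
x ∉ ℤ_3 (v_3(x) = -1 < 0)

ℤ_3 = {x ∈ ℚ_3 : v_3(x) ≥ 0} and ℤ_3^× = {x ∈ ℤ_3 : v_3(x) = 0}. Here v_3(31/78) = v_3(num) − v_3(den) = -1; compare against these criteria.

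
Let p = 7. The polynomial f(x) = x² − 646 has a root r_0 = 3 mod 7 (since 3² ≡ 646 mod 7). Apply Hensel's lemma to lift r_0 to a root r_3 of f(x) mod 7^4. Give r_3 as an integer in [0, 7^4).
r_3 = 2110 (mod 2401)

Hensel's recurrence: r_{i+1} = r_i − f(r_i)·(f′(r_i))^{-1} mod 7^{i+2}, with f′(x) = 2x. Iterate:
  r_0 = 3 (mod 7)
  r_1 = 3 (mod 49)
  r_2 = 52 (mod 343)
  r_3 = 2110 (mod 2401)
Final: r_3 = 2110, and one checks f(r_3) ≡ 0 mod 7^4.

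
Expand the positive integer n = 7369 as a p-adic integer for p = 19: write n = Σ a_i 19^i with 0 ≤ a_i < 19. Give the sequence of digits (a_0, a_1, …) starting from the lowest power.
(a_0, a_1, …) = (16, 7, 1, 1)

Repeated division by 19 gives the digits low-to-high: 7369 = 16 + 7·19^1 + 1·19^2 + 1·19^3. Digit sequence: (16, 7, 1, 1).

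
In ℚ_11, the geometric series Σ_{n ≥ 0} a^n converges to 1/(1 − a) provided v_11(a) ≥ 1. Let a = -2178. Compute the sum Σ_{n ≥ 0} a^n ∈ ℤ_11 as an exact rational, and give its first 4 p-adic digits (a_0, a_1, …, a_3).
Σ a^n = 1/(1 − a) = 1/2179;  first 4 digits = (1, 0, 4, 9)

v_11(a) = 2 ≥ 1, so the series converges in ℤ_11 to 1/(1 − a) = 1/(1 − (-2178)) = 1/2179. Expand this rational in ℤ_11: compute digits iteratively via d_i = x_i mod 11, x_{i+1} = (x_i − d_i)/11. The first 4 digits are (1, 0, 4, 9).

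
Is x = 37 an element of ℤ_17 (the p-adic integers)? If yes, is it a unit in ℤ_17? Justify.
x ∈ ℤ_17^× (unit); v_17(x) = 0

ℤ_17 = {x ∈ ℚ_17 : v_17(x) ≥ 0} and ℤ_17^× = {x ∈ ℤ_17 : v_17(x) = 0}. Here v_17(37) = v_17(num) − v_17(den) = 0; compare against these criteria.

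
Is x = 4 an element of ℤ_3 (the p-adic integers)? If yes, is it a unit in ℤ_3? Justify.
x ∈ ℤ_3^× (unit); v_3(x) = 0

ℤ_3 = {x ∈ ℚ_3 : v_3(x) ≥ 0} and ℤ_3^× = {x ∈ ℤ_3 : v_3(x) = 0}. Here v_3(4) = v_3(num) − v_3(den) = 0; compare against these criteria.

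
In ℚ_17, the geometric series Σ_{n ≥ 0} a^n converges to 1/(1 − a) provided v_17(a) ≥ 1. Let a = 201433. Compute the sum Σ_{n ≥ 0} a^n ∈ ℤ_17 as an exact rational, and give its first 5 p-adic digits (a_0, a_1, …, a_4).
Σ a^n = 1/(1 − a) = -1/201432;  first 5 digits = (1, 0, 0, 7, 2)

v_17(a) = 3 ≥ 1, so the series converges in ℤ_17 to 1/(1 − a) = 1/(1 − 201433) = -1/201432. Expand this rational in ℤ_17: compute digits iteratively via d_i = x_i mod 17, x_{i+1} = (x_i − d_i)/17. The first 5 digits are (1, 0, 0, 7, 2).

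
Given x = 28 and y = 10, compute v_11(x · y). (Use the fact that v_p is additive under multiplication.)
v_11(280) = 0

v_p(x) = 0 (factor: 28 = 11^0 · 28); v_p(y) = 0 (factor: 10 = 11^0 · 10). Additivity: v_p(xy) = v_p(x) + v_p(y) = 0 + 0 = 0. (Direct check: xy = 280 = 11^0 · (280).)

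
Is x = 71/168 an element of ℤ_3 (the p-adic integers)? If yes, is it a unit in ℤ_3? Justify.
x ∉ ℤ_3 (v_3(x) = -1 < 0)

ℤ_3 = {x ∈ ℚ_3 : v_3(x) ≥ 0} and ℤ_3^× = {x ∈ ℤ_3 : v_3(x) = 0}. Here v_3(71/168) = v_3(num) − v_3(den) = -1; compare against these criteria.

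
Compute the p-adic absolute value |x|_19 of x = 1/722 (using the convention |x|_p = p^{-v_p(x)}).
|1/722|_19 = 361

Step 1 — compute v_19(x) by factoring powers of 19 out of the numerator and denominator: v_19(1/722) = -2. Step 2 — apply |x|_p = p^{-v_p(x)} = 19^{2} = 361.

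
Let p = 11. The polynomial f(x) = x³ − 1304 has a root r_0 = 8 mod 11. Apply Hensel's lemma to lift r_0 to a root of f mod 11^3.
r_2 = 1328 (mod 1331)

Hensel: r_{i+1} = r_i − f(r_i)/f′(r_i) mod 11^{i+2}, where f′(x) = 3x². Iterate:
  r_0 = 8 (mod 11)
  r_1 = 118 (mod 121)
  r_2 = 1328 (mod 1331)
Final: r = 1328 with f(r) ≡ 0 mod 11^3.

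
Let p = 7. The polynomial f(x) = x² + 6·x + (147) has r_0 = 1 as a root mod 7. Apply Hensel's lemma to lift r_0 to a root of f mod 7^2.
r_1 = 43 (mod 49)

Hensel: r_{i+1} = r_i − f(r_i)·(f′(r_i))^{-1} mod 7^{i+2}, f′(x) = 2x + 6. Iterate:
  r_0 = 1 (mod 7)
  r_1 = 43 (mod 49)
Final: r = 43 satisfies f(r) ≡ 0 mod 7^2.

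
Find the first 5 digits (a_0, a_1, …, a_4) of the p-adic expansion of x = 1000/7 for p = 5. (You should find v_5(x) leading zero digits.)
(a_0, …, a_4) = (0, 0, 0, 4, 3)

v_5(1000/7) = 3, so a_0 = ... = a_2 = 0. Factor out: x = 5^3 · u with u = 8/7 a unit in ℤ_5. Expand u iteratively via a_{v+i} = u_i mod 5, u_{i+1} = (u_i − a_{v+i})/5:
  u_0 = 8/7;  a_3 = 4;  u_1 = (u_0 − 4)/5 = -4/7
  u_1 = -4/7;  a_4 = 3;  u_2 = (u_1 − 3)/5 = -5/7
Digits: (0, 0, 0, 4, 3).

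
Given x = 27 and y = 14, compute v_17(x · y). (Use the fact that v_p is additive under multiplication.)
v_17(378) = 0

v_p(x) = 0 (factor: 27 = 17^0 · 27); v_p(y) = 0 (factor: 14 = 17^0 · 14). Additivity: v_p(xy) = v_p(x) + v_p(y) = 0 + 0 = 0. (Direct check: xy = 378 = 17^0 · (378).)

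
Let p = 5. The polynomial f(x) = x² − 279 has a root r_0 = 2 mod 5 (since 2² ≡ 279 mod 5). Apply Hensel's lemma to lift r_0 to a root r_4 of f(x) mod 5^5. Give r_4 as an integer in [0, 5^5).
r_4 = 1477 (mod 3125)

Hensel's recurrence: r_{i+1} = r_i − f(r_i)·(f′(r_i))^{-1} mod 5^{i+2}, with f′(x) = 2x. Iterate:
  r_0 = 2 (mod 5)
  r_1 = 2 (mod 25)
  r_2 = 102 (mod 125)
  r_3 = 227 (mod 625)
  r_4 = 1477 (mod 3125)
Final: r_4 = 1477, and one checks f(r_4) ≡ 0 mod 5^5.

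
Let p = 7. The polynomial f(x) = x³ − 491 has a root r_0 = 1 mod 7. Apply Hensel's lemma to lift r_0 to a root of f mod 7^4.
r_3 = 1765 (mod 2401)

Hensel: r_{i+1} = r_i − f(r_i)/f′(r_i) mod 7^{i+2}, where f′(x) = 3x². Iterate:
  r_0 = 1 (mod 7)
  r_1 = 1 (mod 49)
  r_2 = 50 (mod 343)
  r_3 = 1765 (mod 2401)
Final: r = 1765 with f(r) ≡ 0 mod 7^4.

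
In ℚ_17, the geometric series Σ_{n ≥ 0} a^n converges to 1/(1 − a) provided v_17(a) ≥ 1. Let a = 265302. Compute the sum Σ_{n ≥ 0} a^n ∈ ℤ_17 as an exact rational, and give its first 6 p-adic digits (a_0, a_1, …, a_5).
Σ a^n = 1/(1 − a) = -1/265301;  first 6 digits = (1, 0, 0, 3, 3, 0)

v_17(a) = 3 ≥ 1, so the series converges in ℤ_17 to 1/(1 − a) = 1/(1 − 265302) = -1/265301. Expand this rational in ℤ_17: compute digits iteratively via d_i = x_i mod 17, x_{i+1} = (x_i − d_i)/17. The first 6 digits are (1, 0, 0, 3, 3, 0).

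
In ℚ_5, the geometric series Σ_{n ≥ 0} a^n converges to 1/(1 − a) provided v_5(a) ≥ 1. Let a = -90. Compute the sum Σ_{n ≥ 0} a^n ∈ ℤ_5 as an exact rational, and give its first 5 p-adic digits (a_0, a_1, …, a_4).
Σ a^n = 1/(1 − a) = 1/91;  first 5 digits = (1, 2, 0, 2, 2)

v_5(a) = 1 ≥ 1, so the series converges in ℤ_5 to 1/(1 − a) = 1/(1 − (-90)) = 1/91. Expand this rational in ℤ_5: compute digits iteratively via d_i = x_i mod 5, x_{i+1} = (x_i − d_i)/5. The first 5 digits are (1, 2, 0, 2, 2).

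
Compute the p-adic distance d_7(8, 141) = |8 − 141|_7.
d_7(8, 141) = 1/7

Step 1 — x − y = 8 − 141 = -133. Step 2 — v_7(-133) = 1 (factor: -133 = −(7^1 · 19); the sign does not affect v_p). Step 3 — |x − y|_7 = 7^{-1} = 1/7.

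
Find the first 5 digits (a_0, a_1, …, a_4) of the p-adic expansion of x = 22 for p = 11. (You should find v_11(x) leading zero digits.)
(a_0, …, a_4) = (0, 2, 0, 0, 0)

v_11(22) = 1, so a_0 = ... = a_0 = 0. Factor out: x = 11^1 · u with u = 2 a unit in ℤ_11. Expand u iteratively via a_{v+i} = u_i mod 11, u_{i+1} = (u_i − a_{v+i})/11:
  u_0 = 2;  a_1 = 2;  u_1 = (u_0 − 2)/11 = 0
  u_1 = 0;  a_2 = 0;  u_2 = (u_1 − 0)/11 = 0
  u_2 = 0;  a_3 = 0;  u_3 = (u_2 − 0)/11 = 0
  u_3 = 0;  a_4 = 0;  u_4 = (u_3 − 0)/11 = 0
Digits: (0, 2, 0, 0, 0).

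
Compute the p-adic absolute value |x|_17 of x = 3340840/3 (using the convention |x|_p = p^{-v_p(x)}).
|3340840/3|_17 = 1/83521

Step 1 — compute v_17(x) by factoring powers of 17 out of the numerator and denominator: v_17(3340840/3) = 4. Step 2 — apply |x|_p = p^{-v_p(x)} = 17^{-4} = 1/83521.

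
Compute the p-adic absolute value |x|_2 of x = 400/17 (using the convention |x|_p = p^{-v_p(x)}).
|400/17|_2 = 1/16

Step 1 — compute v_2(x) by factoring powers of 2 out of the numerator and denominator: v_2(400/17) = 4. Step 2 — apply |x|_p = p^{-v_p(x)} = 2^{-4} = 1/16.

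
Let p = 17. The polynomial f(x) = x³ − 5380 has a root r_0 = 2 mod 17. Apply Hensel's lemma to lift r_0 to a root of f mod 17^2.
r_1 = 257 (mod 289)

Hensel: r_{i+1} = r_i − f(r_i)/f′(r_i) mod 17^{i+2}, where f′(x) = 3x². Iterate:
  r_0 = 2 (mod 17)
  r_1 = 257 (mod 289)
Final: r = 257 with f(r) ≡ 0 mod 17^2.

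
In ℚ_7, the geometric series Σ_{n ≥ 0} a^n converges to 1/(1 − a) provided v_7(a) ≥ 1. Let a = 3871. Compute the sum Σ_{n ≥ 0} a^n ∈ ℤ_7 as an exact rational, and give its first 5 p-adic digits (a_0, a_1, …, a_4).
Σ a^n = 1/(1 − a) = -1/3870;  first 5 digits = (1, 0, 2, 4, 5)

v_7(a) = 2 ≥ 1, so the series converges in ℤ_7 to 1/(1 − a) = 1/(1 − 3871) = -1/3870. Expand this rational in ℤ_7: compute digits iteratively via d_i = x_i mod 7, x_{i+1} = (x_i − d_i)/7. The first 5 digits are (1, 0, 2, 4, 5).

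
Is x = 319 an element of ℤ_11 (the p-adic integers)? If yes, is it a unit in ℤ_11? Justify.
x ∈ ℤ_11 but not a unit; v_11(x) = 1 > 0

ℤ_11 = {x ∈ ℚ_11 : v_11(x) ≥ 0} and ℤ_11^× = {x ∈ ℤ_11 : v_11(x) = 0}. Here v_11(319) = v_11(num) − v_11(den) = 1; compare against these criteria.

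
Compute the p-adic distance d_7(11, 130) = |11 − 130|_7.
d_7(11, 130) = 1/7

Step 1 — x − y = 11 − 130 = -119. Step 2 — v_7(-119) = 1 (factor: -119 = −(7^1 · 17); the sign does not affect v_p). Step 3 — |x − y|_7 = 7^{-1} = 1/7.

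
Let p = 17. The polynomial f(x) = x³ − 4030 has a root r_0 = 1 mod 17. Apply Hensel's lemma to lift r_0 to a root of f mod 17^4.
r_3 = 20418 (mod 83521)

Hensel: r_{i+1} = r_i − f(r_i)/f′(r_i) mod 17^{i+2}, where f′(x) = 3x². Iterate:
  r_0 = 1 (mod 17)
  r_1 = 188 (mod 289)
  r_2 = 766 (mod 4913)
  r_3 = 20418 (mod 83521)
Final: r = 20418 with f(r) ≡ 0 mod 17^4.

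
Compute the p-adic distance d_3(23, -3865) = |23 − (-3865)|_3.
d_3(23, -3865) = 1/243

Step 1 — x − y = 23 − (-3865) = 3888. Step 2 — v_3(3888) = 5 (factor: 3888 = (3^5 · 16); the sign does not affect v_p). Step 3 — |x − y|_3 = 3^{-5} = 1/243.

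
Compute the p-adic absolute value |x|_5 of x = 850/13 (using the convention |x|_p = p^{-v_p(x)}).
|850/13|_5 = 1/25

Step 1 — compute v_5(x) by factoring powers of 5 out of the numerator and denominator: v_5(850/13) = 2. Step 2 — apply |x|_p = p^{-v_p(x)} = 5^{-2} = 1/25.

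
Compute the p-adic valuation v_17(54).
v_17(54) = 0

v_17(n) is the largest exponent k such that 17^k divides n. Factor out: 54 = 17^0 · 54. (Sign doesn't affect v_p.) So v_17(54) = 0.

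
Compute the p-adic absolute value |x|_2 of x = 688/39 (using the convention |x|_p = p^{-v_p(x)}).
|688/39|_2 = 1/16

Step 1 — compute v_2(x) by factoring powers of 2 out of the numerator and denominator: v_2(688/39) = 4. Step 2 — apply |x|_p = p^{-v_p(x)} = 2^{-4} = 1/16.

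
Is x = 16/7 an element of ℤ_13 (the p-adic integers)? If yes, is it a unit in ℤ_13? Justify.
x ∈ ℤ_13^× (unit); v_13(x) = 0

ℤ_13 = {x ∈ ℚ_13 : v_13(x) ≥ 0} and ℤ_13^× = {x ∈ ℤ_13 : v_13(x) = 0}. Here v_13(16/7) = v_13(num) − v_13(den) = 0; compare against these criteria.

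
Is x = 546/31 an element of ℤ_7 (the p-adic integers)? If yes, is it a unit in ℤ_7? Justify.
x ∈ ℤ_7 but not a unit; v_7(x) = 1 > 0

ℤ_7 = {x ∈ ℚ_7 : v_7(x) ≥ 0} and ℤ_7^× = {x ∈ ℤ_7 : v_7(x) = 0}. Here v_7(546/31) = v_7(num) − v_7(den) = 1; compare against these criteria.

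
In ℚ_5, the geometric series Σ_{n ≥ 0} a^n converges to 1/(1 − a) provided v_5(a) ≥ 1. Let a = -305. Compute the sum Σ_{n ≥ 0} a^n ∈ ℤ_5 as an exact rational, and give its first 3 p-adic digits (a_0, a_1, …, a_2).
Σ a^n = 1/(1 − a) = 1/306;  first 3 digits = (1, 4, 3)

v_5(a) = 1 ≥ 1, so the series converges in ℤ_5 to 1/(1 − a) = 1/(1 − (-305)) = 1/306. Expand this rational in ℤ_5: compute digits iteratively via d_i = x_i mod 5, x_{i+1} = (x_i − d_i)/5. The first 3 digits are (1, 4, 3).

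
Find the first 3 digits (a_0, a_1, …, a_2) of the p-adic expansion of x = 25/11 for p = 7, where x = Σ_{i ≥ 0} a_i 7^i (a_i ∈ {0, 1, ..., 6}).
(a_0, …, a_2) = (1, 4, 2)

v_7(25/11) = 0 (numerator and denominator both coprime to 7), so x ∈ ℤ_7^×. Compute digits iteratively via a_i = x_i mod 7, x_{i+1} = (x_i − a_i)/7, with x_0 = x:
  x_0 = 25/11;  a_0 = 1;  x_1 = (x_0 − 1)/7 = 2/11
  x_1 = 2/11;  a_1 = 4;  x_2 = (x_1 − 4)/7 = -6/11
  x_2 = -6/11;  a_2 = 2;  x_3 = (x_2 − 2)/7 = -4/11
Digits: (1, 4, 2).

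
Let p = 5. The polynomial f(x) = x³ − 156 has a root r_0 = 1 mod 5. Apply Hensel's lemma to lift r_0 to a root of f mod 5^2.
r_1 = 11 (mod 25)

Hensel: r_{i+1} = r_i − f(r_i)/f′(r_i) mod 5^{i+2}, where f′(x) = 3x². Iterate:
  r_0 = 1 (mod 5)
  r_1 = 11 (mod 25)
Final: r = 11 with f(r) ≡ 0 mod 5^2.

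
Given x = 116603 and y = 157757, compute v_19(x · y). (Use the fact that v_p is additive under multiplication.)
v_19(18394939471) = 6

v_p(x) = 3 (factor: 116603 = 19^3 · 17); v_p(y) = 3 (factor: 157757 = 19^3 · 23). Additivity: v_p(xy) = v_p(x) + v_p(y) = 3 + 3 = 6. (Direct check: xy = 18394939471 = 19^6 · (391).)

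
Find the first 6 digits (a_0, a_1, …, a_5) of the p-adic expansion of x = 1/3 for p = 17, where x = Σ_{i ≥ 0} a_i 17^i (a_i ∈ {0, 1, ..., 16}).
(a_0, …, a_5) = (6, 11, 5, 11, 5, 11)

v_17(1/3) = 0 (numerator and denominator both coprime to 17), so x ∈ ℤ_17^×. Compute digits iteratively via a_i = x_i mod 17, x_{i+1} = (x_i − a_i)/17, with x_0 = x:
  x_0 = 1/3;  a_0 = 6;  x_1 = (x_0 − 6)/17 = -1/3
  x_1 = -1/3;  a_1 = 11;  x_2 = (x_1 − 11)/17 = -2/3
  x_2 = -2/3;  a_2 = 5;  x_3 = (x_2 − 5)/17 = -1/3
  x_3 = -1/3;  a_3 = 11;  x_4 = (x_3 − 11)/17 = -2/3
  x_4 = -2/3;  a_4 = 5;  x_5 = (x_4 − 5)/17 = -1/3
  x_5 = -1/3;  a_5 = 11;  x_6 = (x_5 − 11)/17 = -2/3
Digits: (6, 11, 5, 11, 5, 11).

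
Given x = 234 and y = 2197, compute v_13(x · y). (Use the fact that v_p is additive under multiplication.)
v_13(514098) = 4

v_p(x) = 1 (factor: 234 = 13^1 · 18); v_p(y) = 3 (factor: 2197 = 13^3 · 1). Additivity: v_p(xy) = v_p(x) + v_p(y) = 1 + 3 = 4. (Direct check: xy = 514098 = 13^4 · (18).)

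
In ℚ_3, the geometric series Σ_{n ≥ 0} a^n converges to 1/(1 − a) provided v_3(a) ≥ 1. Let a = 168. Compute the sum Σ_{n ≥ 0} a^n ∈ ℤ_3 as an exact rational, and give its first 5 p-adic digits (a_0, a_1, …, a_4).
Σ a^n = 1/(1 − a) = -1/167;  first 5 digits = (1, 2, 1, 0, 0)

v_3(a) = 1 ≥ 1, so the series converges in ℤ_3 to 1/(1 − a) = 1/(1 − 168) = -1/167. Expand this rational in ℤ_3: compute digits iteratively via d_i = x_i mod 3, x_{i+1} = (x_i − d_i)/3. The first 5 digits are (1, 2, 1, 0, 0).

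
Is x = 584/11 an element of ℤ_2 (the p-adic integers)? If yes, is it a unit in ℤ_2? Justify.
x ∈ ℤ_2 but not a unit; v_2(x) = 3 > 0

ℤ_2 = {x ∈ ℚ_2 : v_2(x) ≥ 0} and ℤ_2^× = {x ∈ ℤ_2 : v_2(x) = 0}. Here v_2(584/11) = v_2(num) − v_2(den) = 3; compare against these criteria.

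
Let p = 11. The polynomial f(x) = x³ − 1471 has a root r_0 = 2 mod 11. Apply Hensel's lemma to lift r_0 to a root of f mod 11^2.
r_1 = 13 (mod 121)

Hensel: r_{i+1} = r_i − f(r_i)/f′(r_i) mod 11^{i+2}, where f′(x) = 3x². Iterate:
  r_0 = 2 (mod 11)
  r_1 = 13 (mod 121)
Final: r = 13 with f(r) ≡ 0 mod 11^2.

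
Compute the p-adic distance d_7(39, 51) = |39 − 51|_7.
d_7(39, 51) = 1

Step 1 — x − y = 39 − 51 = -12. Step 2 — v_7(-12) = 0 (factor: -12 = −(7^0 · 12); the sign does not affect v_p). Step 3 — |x − y|_7 = 7^{0} = 1.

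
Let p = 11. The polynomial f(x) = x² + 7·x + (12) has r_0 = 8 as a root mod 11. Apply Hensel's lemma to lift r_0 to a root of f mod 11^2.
r_1 = 118 (mod 121)

Hensel: r_{i+1} = r_i − f(r_i)·(f′(r_i))^{-1} mod 11^{i+2}, f′(x) = 2x + 7. Iterate:
  r_0 = 8 (mod 11)
  r_1 = 118 (mod 121)
Final: r = 118 satisfies f(r) ≡ 0 mod 11^2.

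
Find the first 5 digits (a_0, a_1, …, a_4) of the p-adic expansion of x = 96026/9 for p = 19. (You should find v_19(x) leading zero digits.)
(a_0, …, a_4) = (0, 0, 0, 10, 8)

v_19(96026/9) = 3, so a_0 = ... = a_2 = 0. Factor out: x = 19^3 · u with u = 14/9 a unit in ℤ_19. Expand u iteratively via a_{v+i} = u_i mod 19, u_{i+1} = (u_i − a_{v+i})/19:
  u_0 = 14/9;  a_3 = 10;  u_1 = (u_0 − 10)/19 = -4/9
  u_1 = -4/9;  a_4 = 8;  u_2 = (u_1 − 8)/19 = -4/9
Digits: (0, 0, 0, 10, 8).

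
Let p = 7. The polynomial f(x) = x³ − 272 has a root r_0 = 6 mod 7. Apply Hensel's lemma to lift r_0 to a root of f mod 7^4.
r_3 = 2197 (mod 2401)

Hensel: r_{i+1} = r_i − f(r_i)/f′(r_i) mod 7^{i+2}, where f′(x) = 3x². Iterate:
  r_0 = 6 (mod 7)
  r_1 = 41 (mod 49)
  r_2 = 139 (mod 343)
  r_3 = 2197 (mod 2401)
Final: r = 2197 with f(r) ≡ 0 mod 7^4.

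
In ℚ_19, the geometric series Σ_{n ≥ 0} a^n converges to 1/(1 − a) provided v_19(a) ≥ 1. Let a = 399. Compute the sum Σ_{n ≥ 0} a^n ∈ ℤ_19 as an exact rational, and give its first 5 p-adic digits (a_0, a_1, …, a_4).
Σ a^n = 1/(1 − a) = -1/398;  first 5 digits = (1, 2, 5, 12, 10)

v_19(a) = 1 ≥ 1, so the series converges in ℤ_19 to 1/(1 − a) = 1/(1 − 399) = -1/398. Expand this rational in ℤ_19: compute digits iteratively via d_i = x_i mod 19, x_{i+1} = (x_i − d_i)/19. The first 5 digits are (1, 2, 5, 12, 10).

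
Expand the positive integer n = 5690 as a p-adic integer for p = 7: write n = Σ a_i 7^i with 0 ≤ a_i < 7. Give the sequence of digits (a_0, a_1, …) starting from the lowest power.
(a_0, a_1, …) = (6, 0, 4, 2, 2)

Repeated division by 7 gives the digits low-to-high: 5690 = 6 + 4·7^2 + 2·7^3 + 2·7^4. Digit sequence: (6, 0, 4, 2, 2).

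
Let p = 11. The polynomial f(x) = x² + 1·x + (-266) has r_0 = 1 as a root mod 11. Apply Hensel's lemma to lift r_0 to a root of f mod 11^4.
r_3 = 9043 (mod 14641)

Hensel: r_{i+1} = r_i − f(r_i)·(f′(r_i))^{-1} mod 11^{i+2}, f′(x) = 2x + 1. Iterate:
  r_0 = 1 (mod 11)
  r_1 = 89 (mod 121)
  r_2 = 1057 (mod 1331)
  r_3 = 9043 (mod 14641)
Final: r = 9043 satisfies f(r) ≡ 0 mod 11^4.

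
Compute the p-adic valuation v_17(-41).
v_17(-41) = 0

v_17(n) is the largest exponent k such that 17^k divides n. Factor out: -41 = -17^0 · 41. (Sign doesn't affect v_p.) So v_17(-41) = 0.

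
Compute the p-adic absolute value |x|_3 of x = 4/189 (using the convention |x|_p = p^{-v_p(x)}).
|4/189|_3 = 27

Step 1 — compute v_3(x) by factoring powers of 3 out of the numerator and denominator: v_3(4/189) = -3. Step 2 — apply |x|_p = p^{-v_p(x)} = 3^{3} = 27.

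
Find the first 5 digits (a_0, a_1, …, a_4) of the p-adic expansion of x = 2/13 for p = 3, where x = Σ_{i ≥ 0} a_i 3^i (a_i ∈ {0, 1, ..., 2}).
(a_0, …, a_4) = (2, 1, 2, 1, 1)

v_3(2/13) = 0 (numerator and denominator both coprime to 3), so x ∈ ℤ_3^×. Compute digits iteratively via a_i = x_i mod 3, x_{i+1} = (x_i − a_i)/3, with x_0 = x:
  x_0 = 2/13;  a_0 = 2;  x_1 = (x_0 − 2)/3 = -8/13
  x_1 = -8/13;  a_1 = 1;  x_2 = (x_1 − 1)/3 = -7/13
  x_2 = -7/13;  a_2 = 2;  x_3 = (x_2 − 2)/3 = -11/13
  x_3 = -11/13;  a_3 = 1;  x_4 = (x_3 − 1)/3 = -8/13
  x_4 = -8/13;  a_4 = 1;  x_5 = (x_4 − 1)/3 = -7/13
Digits: (2, 1, 2, 1, 1).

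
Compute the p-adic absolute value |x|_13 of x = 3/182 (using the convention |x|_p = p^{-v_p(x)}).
|3/182|_13 = 13

Step 1 — compute v_13(x) by factoring powers of 13 out of the numerator and denominator: v_13(3/182) = -1. Step 2 — apply |x|_p = p^{-v_p(x)} = 13^{1} = 13.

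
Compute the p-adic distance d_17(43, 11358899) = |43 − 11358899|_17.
d_17(43, 11358899) = 1/1419857

Step 1 — x − y = 43 − 11358899 = -11358856. Step 2 — v_17(-11358856) = 5 (factor: -11358856 = −(17^5 · 8); the sign does not affect v_p). Step 3 — |x − y|_17 = 17^{-5} = 1/1419857.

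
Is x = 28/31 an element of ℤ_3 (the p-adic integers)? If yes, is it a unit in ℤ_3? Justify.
x ∈ ℤ_3^× (unit); v_3(x) = 0

ℤ_3 = {x ∈ ℚ_3 : v_3(x) ≥ 0} and ℤ_3^× = {x ∈ ℤ_3 : v_3(x) = 0}. Here v_3(28/31) = v_3(num) − v_3(den) = 0; compare against these criteria.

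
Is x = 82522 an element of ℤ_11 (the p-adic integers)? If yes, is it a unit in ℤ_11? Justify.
x ∈ ℤ_11 but not a unit; v_11(x) = 3 > 0

ℤ_11 = {x ∈ ℚ_11 : v_11(x) ≥ 0} and ℤ_11^× = {x ∈ ℤ_11 : v_11(x) = 0}. Here v_11(82522) = v_11(num) − v_11(den) = 3; compare against these criteria.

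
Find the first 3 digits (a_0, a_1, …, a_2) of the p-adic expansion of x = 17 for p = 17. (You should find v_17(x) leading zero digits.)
(a_0, …, a_2) = (0, 1, 0)

v_17(17) = 1, so a_0 = ... = a_0 = 0. Factor out: x = 17^1 · u with u = 1 a unit in ℤ_17. Expand u iteratively via a_{v+i} = u_i mod 17, u_{i+1} = (u_i − a_{v+i})/17:
  u_0 = 1;  a_1 = 1;  u_1 = (u_0 − 1)/17 = 0
  u_1 = 0;  a_2 = 0;  u_2 = (u_1 − 0)/17 = 0
Digits: (0, 1, 0).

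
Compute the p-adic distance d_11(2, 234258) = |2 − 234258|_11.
d_11(2, 234258) = 1/14641

Step 1 — x − y = 2 − 234258 = -234256. Step 2 — v_11(-234256) = 4 (factor: -234256 = −(11^4 · 16); the sign does not affect v_p). Step 3 — |x − y|_11 = 11^{-4} = 1/14641.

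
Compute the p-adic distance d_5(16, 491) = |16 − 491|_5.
d_5(16, 491) = 1/25

Step 1 — x − y = 16 − 491 = -475. Step 2 — v_5(-475) = 2 (factor: -475 = −(5^2 · 19); the sign does not affect v_p). Step 3 — |x − y|_5 = 5^{-2} = 1/25.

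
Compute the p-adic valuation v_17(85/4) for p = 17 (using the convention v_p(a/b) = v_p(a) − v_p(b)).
v_17(85/4) = 1

Factor powers of 17 from the numerator and denominator of the reduced fraction: 85 = 17^1 · 5 and 4 = 17^0 · 4. Apply v_p(a/b) = v_p(a) − v_p(b): v_17(85/4) = 1 − 0 = 1.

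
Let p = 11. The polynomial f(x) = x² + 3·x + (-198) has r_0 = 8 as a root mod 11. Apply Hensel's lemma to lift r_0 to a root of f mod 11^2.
r_1 = 52 (mod 121)

Hensel: r_{i+1} = r_i − f(r_i)·(f′(r_i))^{-1} mod 11^{i+2}, f′(x) = 2x + 3. Iterate:
  r_0 = 8 (mod 11)
  r_1 = 52 (mod 121)
Final: r = 52 satisfies f(r) ≡ 0 mod 11^2.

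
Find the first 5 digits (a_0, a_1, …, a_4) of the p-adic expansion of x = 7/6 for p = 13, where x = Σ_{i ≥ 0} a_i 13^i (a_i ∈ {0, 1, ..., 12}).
(a_0, …, a_4) = (12, 10, 10, 10, 10)

v_13(7/6) = 0 (numerator and denominator both coprime to 13), so x ∈ ℤ_13^×. Compute digits iteratively via a_i = x_i mod 13, x_{i+1} = (x_i − a_i)/13, with x_0 = x:
  x_0 = 7/6;  a_0 = 12;  x_1 = (x_0 − 12)/13 = -5/6
  x_1 = -5/6;  a_1 = 10;  x_2 = (x_1 − 10)/13 = -5/6
  x_2 = -5/6;  a_2 = 10;  x_3 = (x_2 − 10)/13 = -5/6
  x_3 = -5/6;  a_3 = 10;  x_4 = (x_3 − 10)/13 = -5/6
  x_4 = -5/6;  a_4 = 10;  x_5 = (x_4 − 10)/13 = -5/6
Digits: (12, 10, 10, 10, 10).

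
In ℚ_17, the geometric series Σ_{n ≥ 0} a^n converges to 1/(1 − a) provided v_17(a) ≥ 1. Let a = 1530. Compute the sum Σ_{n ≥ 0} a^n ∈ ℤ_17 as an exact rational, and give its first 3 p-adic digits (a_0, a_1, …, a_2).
Σ a^n = 1/(1 − a) = -1/1529;  first 3 digits = (1, 5, 13)

v_17(a) = 1 ≥ 1, so the series converges in ℤ_17 to 1/(1 − a) = 1/(1 − 1530) = -1/1529. Expand this rational in ℤ_17: compute digits iteratively via d_i = x_i mod 17, x_{i+1} = (x_i − d_i)/17. The first 3 digits are (1, 5, 13).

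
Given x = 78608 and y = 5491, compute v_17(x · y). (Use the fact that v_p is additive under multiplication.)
v_17(431636528) = 5

v_p(x) = 3 (factor: 78608 = 17^3 · 16); v_p(y) = 2 (factor: 5491 = 17^2 · 19). Additivity: v_p(xy) = v_p(x) + v_p(y) = 3 + 2 = 5. (Direct check: xy = 431636528 = 17^5 · (304).)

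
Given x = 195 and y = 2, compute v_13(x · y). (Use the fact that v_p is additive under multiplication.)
v_13(390) = 1

v_p(x) = 1 (factor: 195 = 13^1 · 15); v_p(y) = 0 (factor: 2 = 13^0 · 2). Additivity: v_p(xy) = v_p(x) + v_p(y) = 1 + 0 = 1. (Direct check: xy = 390 = 13^1 · (30).)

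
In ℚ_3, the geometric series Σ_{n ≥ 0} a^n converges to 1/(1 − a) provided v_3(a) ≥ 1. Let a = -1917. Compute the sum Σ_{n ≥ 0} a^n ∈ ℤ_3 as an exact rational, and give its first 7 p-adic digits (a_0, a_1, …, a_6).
Σ a^n = 1/(1 − a) = 1/1918;  first 7 digits = (1, 0, 0, 1, 0, 1, 1)

v_3(a) = 3 ≥ 1, so the series converges in ℤ_3 to 1/(1 − a) = 1/(1 − (-1917)) = 1/1918. Expand this rational in ℤ_3: compute digits iteratively via d_i = x_i mod 3, x_{i+1} = (x_i − d_i)/3. The first 7 digits are (1, 0, 0, 1, 0, 1, 1).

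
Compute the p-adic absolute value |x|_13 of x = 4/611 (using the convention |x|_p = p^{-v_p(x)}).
|4/611|_13 = 13

Step 1 — compute v_13(x) by factoring powers of 13 out of the numerator and denominator: v_13(4/611) = -1. Step 2 — apply |x|_p = p^{-v_p(x)} = 13^{1} = 13.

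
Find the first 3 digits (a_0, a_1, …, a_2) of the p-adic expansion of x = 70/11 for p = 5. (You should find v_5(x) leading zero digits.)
(a_0, …, a_2) = (0, 4, 4)

v_5(70/11) = 1, so a_0 = ... = a_0 = 0. Factor out: x = 5^1 · u with u = 14/11 a unit in ℤ_5. Expand u iteratively via a_{v+i} = u_i mod 5, u_{i+1} = (u_i − a_{v+i})/5:
  u_0 = 14/11;  a_1 = 4;  u_1 = (u_0 − 4)/5 = -6/11
  u_1 = -6/11;  a_2 = 4;  u_2 = (u_1 − 4)/5 = -10/11
Digits: (0, 4, 4).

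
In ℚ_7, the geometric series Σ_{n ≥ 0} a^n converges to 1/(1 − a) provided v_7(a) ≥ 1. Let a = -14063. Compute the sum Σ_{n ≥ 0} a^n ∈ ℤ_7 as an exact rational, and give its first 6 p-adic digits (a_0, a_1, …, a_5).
Σ a^n = 1/(1 − a) = 1/14064;  first 6 digits = (1, 0, 0, 1, 1, 6)

v_7(a) = 3 ≥ 1, so the series converges in ℤ_7 to 1/(1 − a) = 1/(1 − (-14063)) = 1/14064. Expand this rational in ℤ_7: compute digits iteratively via d_i = x_i mod 7, x_{i+1} = (x_i − d_i)/7. The first 6 digits are (1, 0, 0, 1, 1, 6).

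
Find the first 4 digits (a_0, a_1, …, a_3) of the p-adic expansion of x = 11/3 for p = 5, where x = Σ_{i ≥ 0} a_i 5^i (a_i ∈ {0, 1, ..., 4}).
(a_0, …, a_3) = (2, 2, 3, 1)

v_5(11/3) = 0 (numerator and denominator both coprime to 5), so x ∈ ℤ_5^×. Compute digits iteratively via a_i = x_i mod 5, x_{i+1} = (x_i − a_i)/5, with x_0 = x:
  x_0 = 11/3;  a_0 = 2;  x_1 = (x_0 − 2)/5 = 1/3
  x_1 = 1/3;  a_1 = 2;  x_2 = (x_1 − 2)/5 = -1/3
  x_2 = -1/3;  a_2 = 3;  x_3 = (x_2 − 3)/5 = -2/3
  x_3 = -2/3;  a_3 = 1;  x_4 = (x_3 − 1)/5 = -1/3
Digits: (2, 2, 3, 1).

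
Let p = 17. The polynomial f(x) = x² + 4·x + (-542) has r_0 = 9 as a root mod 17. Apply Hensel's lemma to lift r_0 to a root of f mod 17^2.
r_1 = 94 (mod 289)

Hensel: r_{i+1} = r_i − f(r_i)·(f′(r_i))^{-1} mod 17^{i+2}, f′(x) = 2x + 4. Iterate:
  r_0 = 9 (mod 17)
  r_1 = 94 (mod 289)
Final: r = 94 satisfies f(r) ≡ 0 mod 17^2.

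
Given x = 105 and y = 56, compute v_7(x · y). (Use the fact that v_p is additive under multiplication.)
v_7(5880) = 2

v_p(x) = 1 (factor: 105 = 7^1 · 15); v_p(y) = 1 (factor: 56 = 7^1 · 8). Additivity: v_p(xy) = v_p(x) + v_p(y) = 1 + 1 = 2. (Direct check: xy = 5880 = 7^2 · (120).)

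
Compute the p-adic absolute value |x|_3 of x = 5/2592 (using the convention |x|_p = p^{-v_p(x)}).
|5/2592|_3 = 81

Step 1 — compute v_3(x) by factoring powers of 3 out of the numerator and denominator: v_3(5/2592) = -4. Step 2 — apply |x|_p = p^{-v_p(x)} = 3^{4} = 81.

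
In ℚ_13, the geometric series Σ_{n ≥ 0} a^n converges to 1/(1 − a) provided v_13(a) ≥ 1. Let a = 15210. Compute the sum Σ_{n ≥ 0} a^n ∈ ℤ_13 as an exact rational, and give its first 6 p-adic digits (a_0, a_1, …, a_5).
Σ a^n = 1/(1 − a) = -1/15209;  first 6 digits = (1, 0, 12, 6, 1, 12)

v_13(a) = 2 ≥ 1, so the series converges in ℤ_13 to 1/(1 − a) = 1/(1 − 15210) = -1/15209. Expand this rational in ℤ_13: compute digits iteratively via d_i = x_i mod 13, x_{i+1} = (x_i − d_i)/13. The first 6 digits are (1, 0, 12, 6, 1, 12).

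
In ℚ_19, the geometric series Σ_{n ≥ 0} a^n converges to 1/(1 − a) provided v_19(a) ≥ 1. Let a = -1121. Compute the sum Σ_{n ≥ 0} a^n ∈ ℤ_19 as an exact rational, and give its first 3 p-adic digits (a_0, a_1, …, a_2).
Σ a^n = 1/(1 − a) = 1/1122;  first 3 digits = (1, 17, 0)

v_19(a) = 1 ≥ 1, so the series converges in ℤ_19 to 1/(1 − a) = 1/(1 − (-1121)) = 1/1122. Expand this rational in ℤ_19: compute digits iteratively via d_i = x_i mod 19, x_{i+1} = (x_i − d_i)/19. The first 3 digits are (1, 17, 0).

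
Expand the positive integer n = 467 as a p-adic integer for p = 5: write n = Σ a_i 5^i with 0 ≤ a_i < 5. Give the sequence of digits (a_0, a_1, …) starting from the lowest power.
(a_0, a_1, …) = (2, 3, 3, 3)

Repeated division by 5 gives the digits low-to-high: 467 = 2 + 3·5^1 + 3·5^2 + 3·5^3. Digit sequence: (2, 3, 3, 3).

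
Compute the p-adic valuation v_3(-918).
v_3(-918) = 3

v_3(n) is the largest exponent k such that 3^k divides n. Factor out: -918 = -3^3 · 34. (Sign doesn't affect v_p.) So v_3(-918) = 3.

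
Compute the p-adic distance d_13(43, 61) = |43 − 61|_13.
d_13(43, 61) = 1

Step 1 — x − y = 43 − 61 = -18. Step 2 — v_13(-18) = 0 (factor: -18 = −(13^0 · 18); the sign does not affect v_p). Step 3 — |x − y|_13 = 13^{0} = 1.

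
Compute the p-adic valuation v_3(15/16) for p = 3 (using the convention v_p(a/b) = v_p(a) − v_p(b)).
v_3(15/16) = 1

Factor powers of 3 from the numerator and denominator of the reduced fraction: 15 = 3^1 · 5 and 16 = 3^0 · 16. Apply v_p(a/b) = v_p(a) − v_p(b): v_3(15/16) = 1 − 0 = 1.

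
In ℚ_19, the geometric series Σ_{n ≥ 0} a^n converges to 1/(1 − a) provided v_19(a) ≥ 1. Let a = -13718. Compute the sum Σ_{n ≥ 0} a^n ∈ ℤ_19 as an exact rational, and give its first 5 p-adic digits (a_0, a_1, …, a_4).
Σ a^n = 1/(1 − a) = 1/13719;  first 5 digits = (1, 0, 0, 17, 18)

v_19(a) = 3 ≥ 1, so the series converges in ℤ_19 to 1/(1 − a) = 1/(1 − (-13718)) = 1/13719. Expand this rational in ℤ_19: compute digits iteratively via d_i = x_i mod 19, x_{i+1} = (x_i − d_i)/19. The first 5 digits are (1, 0, 0, 17, 18).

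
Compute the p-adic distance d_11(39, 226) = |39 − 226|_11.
d_11(39, 226) = 1/11

Step 1 — x − y = 39 − 226 = -187. Step 2 — v_11(-187) = 1 (factor: -187 = −(11^1 · 17); the sign does not affect v_p). Step 3 — |x − y|_11 = 11^{-1} = 1/11.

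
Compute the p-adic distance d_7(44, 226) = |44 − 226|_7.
d_7(44, 226) = 1/7

Step 1 — x − y = 44 − 226 = -182. Step 2 — v_7(-182) = 1 (factor: -182 = −(7^1 · 26); the sign does not affect v_p). Step 3 — |x − y|_7 = 7^{-1} = 1/7.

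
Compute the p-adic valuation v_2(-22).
v_2(-22) = 1

v_2(n) is the largest exponent k such that 2^k divides n. Factor out: -22 = -2^1 · 11. (Sign doesn't affect v_p.) So v_2(-22) = 1.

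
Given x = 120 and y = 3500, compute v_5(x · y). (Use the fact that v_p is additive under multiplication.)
v_5(420000) = 4

v_p(x) = 1 (factor: 120 = 5^1 · 24); v_p(y) = 3 (factor: 3500 = 5^3 · 28). Additivity: v_p(xy) = v_p(x) + v_p(y) = 1 + 3 = 4. (Direct check: xy = 420000 = 5^4 · (672).)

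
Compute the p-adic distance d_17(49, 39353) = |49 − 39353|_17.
d_17(49, 39353) = 1/4913

Step 1 — x − y = 49 − 39353 = -39304. Step 2 — v_17(-39304) = 3 (factor: -39304 = −(17^3 · 8); the sign does not affect v_p). Step 3 — |x − y|_17 = 17^{-3} = 1/4913.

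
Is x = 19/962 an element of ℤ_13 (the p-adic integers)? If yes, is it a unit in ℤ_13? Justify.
x ∉ ℤ_13 (v_13(x) = -1 < 0)

ℤ_13 = {x ∈ ℚ_13 : v_13(x) ≥ 0} and ℤ_13^× = {x ∈ ℤ_13 : v_13(x) = 0}. Here v_13(19/962) = v_13(num) − v_13(den) = -1; compare against these criteria.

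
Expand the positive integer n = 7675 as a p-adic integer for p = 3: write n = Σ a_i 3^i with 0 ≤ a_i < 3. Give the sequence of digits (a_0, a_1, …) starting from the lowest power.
(a_0, a_1, …) = (1, 2, 0, 2, 1, 1, 1, 0, 1)

Repeated division by 3 gives the digits low-to-high: 7675 = 1 + 2·3^1 + 2·3^3 + 1·3^4 + 1·3^5 + 1·3^6 + 1·3^8. Digit sequence: (1, 2, 0, 2, 1, 1, 1, 0, 1).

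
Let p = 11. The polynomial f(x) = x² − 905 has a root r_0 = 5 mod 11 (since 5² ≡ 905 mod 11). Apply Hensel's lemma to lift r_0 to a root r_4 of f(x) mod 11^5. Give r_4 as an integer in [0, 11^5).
r_4 = 138275 (mod 161051)

Hensel's recurrence: r_{i+1} = r_i − f(r_i)·(f′(r_i))^{-1} mod 11^{i+2}, with f′(x) = 2x. Iterate:
  r_0 = 5 (mod 11)
  r_1 = 93 (mod 121)
  r_2 = 1182 (mod 1331)
  r_3 = 6506 (mod 14641)
  r_4 = 138275 (mod 161051)
Final: r_4 = 138275, and one checks f(r_4) ≡ 0 mod 11^5.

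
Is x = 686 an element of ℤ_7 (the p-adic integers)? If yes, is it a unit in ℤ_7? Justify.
x ∈ ℤ_7 but not a unit; v_7(x) = 3 > 0

ℤ_7 = {x ∈ ℚ_7 : v_7(x) ≥ 0} and ℤ_7^× = {x ∈ ℤ_7 : v_7(x) = 0}. Here v_7(686) = v_7(num) − v_7(den) = 3; compare against these criteria.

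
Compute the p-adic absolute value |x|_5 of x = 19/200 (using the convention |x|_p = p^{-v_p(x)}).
|19/200|_5 = 25

Step 1 — compute v_5(x) by factoring powers of 5 out of the numerator and denominator: v_5(19/200) = -2. Step 2 — apply |x|_p = p^{-v_p(x)} = 5^{2} = 25.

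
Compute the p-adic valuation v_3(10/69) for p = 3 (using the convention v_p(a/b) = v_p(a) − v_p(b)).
v_3(10/69) = -1

Factor powers of 3 from the numerator and denominator of the reduced fraction: 10 = 3^0 · 10 and 69 = 3^1 · 23. Apply v_p(a/b) = v_p(a) − v_p(b): v_3(10/69) = 0 − 1 = -1.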